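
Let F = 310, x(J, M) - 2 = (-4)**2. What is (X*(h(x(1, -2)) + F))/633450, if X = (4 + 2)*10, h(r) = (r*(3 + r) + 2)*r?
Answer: 2860/4223 ≈ 0.67724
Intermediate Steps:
x(J, M) = 18 (x(J, M) = 2 + (-4)**2 = 2 + 16 = 18)
h(r) = r*(2 + r*(3 + r)) (h(r) = (2 + r*(3 + r))*r = r*(2 + r*(3 + r)))
X = 60 (X = 6*10 = 60)
(X*(h(x(1, -2)) + F))/633450 = (60*(18*(2 + 18**2 + 3*18) + 310))/633450 = (60*(18*(2 + 324 + 54) + 310))*(1/633450) = (60*(18*380 + 310))*(1/633450) = (60*(6840 + 310))*(1/633450) = (60*7150)*(1/633450) = 429000*(1/633450) = 2860/4223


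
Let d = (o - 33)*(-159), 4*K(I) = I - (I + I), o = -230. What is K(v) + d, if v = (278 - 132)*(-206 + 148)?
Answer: 43934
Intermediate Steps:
v = -8468 (v = 146*(-58) = -8468)
K(I) = -I/4 (K(I) = (I - (I + I))/4 = (I - 2*I)/4 = (-I)/4 = -I/4)
d = 41817 (d = (-230 - 33)*(-159) = -263*(-159) = 41817)
K(v) + d = -1/4*(-8468) + 41817 = 2117 + 41817 = 43934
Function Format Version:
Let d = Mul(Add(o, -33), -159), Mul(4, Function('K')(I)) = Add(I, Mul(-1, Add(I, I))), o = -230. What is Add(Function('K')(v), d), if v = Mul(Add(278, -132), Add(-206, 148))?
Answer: 43934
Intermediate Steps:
v = -8468 (v = Mul(146, -58) = -8468)
Function('K')(I) = Mul(Rational(-1, 4), I) (Function('K')(I) = Mul(Rational(1, 4), Add(I, Mul(-1, Add(I, I)))) = Mul(Rational(1, 4), Add(I, Mul(-1, Mul(2, I)))) = Mul(Rational(1, 4), Add(I, Mul(-2, I))) = Mul(Rational(1, 4), Mul(-1, I)) = Mul(Rational(-1, 4), I))
d = 41817 (d = Mul(Add(-230, -33), -159) = Mul(-263, -159) = 41817)
Add(Function('K')(v), d) = Add(Mul(Rational(-1, 4), -8468), 41817) = Add(2117, 41817) = 43934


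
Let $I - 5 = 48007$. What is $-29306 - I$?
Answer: $-77318$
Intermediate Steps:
$I = 48012$ ($I = 5 + 48007 = 48012$)
$-29306 - I = -29306 - 48012 = -77318$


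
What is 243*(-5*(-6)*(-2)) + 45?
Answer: -14535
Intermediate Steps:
243*(-5*(-6)*(-2)) + 45 = 243*(30*(-2)) + 45 = 243*(-60) + 45 = -14580 + 45 = -14535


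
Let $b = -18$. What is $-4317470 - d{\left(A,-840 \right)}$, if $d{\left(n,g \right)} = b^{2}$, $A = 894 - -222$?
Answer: $-4317794$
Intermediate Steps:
$A = 1116$ ($A = 894 + 222 = 1116$)
$d{\left(n,g \right)} = 324$ ($d{\left(n,g \right)} = \left(-18\right)^{2} = 324$)
$-4317470 - d{\left(A,-840 \right)} = -4317470 - 324 = -4317794$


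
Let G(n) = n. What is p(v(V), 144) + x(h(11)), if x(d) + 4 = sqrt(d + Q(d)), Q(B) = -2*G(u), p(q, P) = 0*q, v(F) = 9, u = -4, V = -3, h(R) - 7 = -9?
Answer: -4 + sqrt(6) ≈ -1.5505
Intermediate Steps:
h(R) = -2 (h(R) = 7 - 9 = -2)
p(q, P) = 0
Q(B) = 8 (Q(B) = -2*(-4) = 8)
x(d) = -4 + sqrt(8 + d) (x(d) = -4 + sqrt(d + 8) = -4 + sqrt(8 + d))
p(v(V), 144) + x(h(11)) = 0 + (-4 + sqrt(8 - 2)) = 0 + (-4 + sqrt(6)) = -4 + sqrt(6)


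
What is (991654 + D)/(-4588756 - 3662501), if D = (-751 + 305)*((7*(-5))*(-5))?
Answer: -913604/8251257 ≈ -0.11072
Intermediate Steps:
D = -78050 (D = -(-15610)*(-5) = -446*175 = -78050)
(991654 + D)/(-4588756 - 3662501) = (991654 - 78050)/(-4588756 - 3662501) = 913604/(-8251257) = 913604*(-1/8251257) = -913604/8251257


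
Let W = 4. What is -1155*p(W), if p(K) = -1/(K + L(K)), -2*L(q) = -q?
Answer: 385/2 ≈ 192.50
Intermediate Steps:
L(q) = q/2 (L(q) = -(-1)*q/2 = q/2)
p(K) = -2/(3*K) (p(K) = -1/(K + K/2) = -1/(3*K/2) = -2/(3*K))
-1155*p(W) = -(-770)/4 = -1155*(-1/6) = 385/2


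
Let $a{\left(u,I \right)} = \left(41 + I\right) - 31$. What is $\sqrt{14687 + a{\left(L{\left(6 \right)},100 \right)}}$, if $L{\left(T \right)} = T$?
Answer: $\sqrt{14797} \approx 121.64$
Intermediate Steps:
$a{\left(u,I \right)} = 10 + I$
$\sqrt{14687 + a{\left(L{\left(6 \right)},100 \right)}} = \sqrt{14687 + \left(10 + 100\right)} = \sqrt{14687 + 110} = \sqrt{14797}$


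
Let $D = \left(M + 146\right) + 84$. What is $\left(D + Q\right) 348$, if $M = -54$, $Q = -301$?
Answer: $-43500$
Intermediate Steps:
$D = 176$ ($D = \left(-54 + 146\right) + 84 = 92 + 84 = 176$)
$\left(D + Q\right) 348 = \left(176 - 301\right) 348 = \left(-125\right) 348 = -43500$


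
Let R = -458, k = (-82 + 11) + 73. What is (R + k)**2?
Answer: 207936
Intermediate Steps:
k = 2 (k = -71 + 73 = 2)
(R + k)**2 = (-458 + 2)**2 = (-456)**2 = 207936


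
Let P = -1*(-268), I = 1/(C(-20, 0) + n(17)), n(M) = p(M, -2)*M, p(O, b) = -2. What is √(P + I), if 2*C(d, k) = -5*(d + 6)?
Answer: √269 ≈ 16.401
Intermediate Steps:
n(M) = -2*M
C(d, k) = -15 - 5*d/2 (C(d, k) = (-5*(d + 6))/2 = (-5*(6 + d))/2 = (-30 - 5*d)/2 = -15 - 5*d/2)
I = 1 (I = 1/((-15 - 5/2*(-20)) - 2*17) = 1/((-15 + 50) - 34) = 1/(35 - 34) = 1/1 = 1)
P = 268
√(P + I) = √(268 + 1) = √269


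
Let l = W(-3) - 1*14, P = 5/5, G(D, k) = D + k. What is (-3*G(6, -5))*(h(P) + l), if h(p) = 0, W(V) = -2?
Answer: 48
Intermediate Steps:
P = 1 (P = 5*(⅕) = 1)
l = -16 (l = -2 - 1*14 = -2 - 14 = -16)
(-3*G(6, -5))*(h(P) + l) = (-3*(6 - 5))*(0 - 16) = -3*1*(-16) = -3*(-16) = 48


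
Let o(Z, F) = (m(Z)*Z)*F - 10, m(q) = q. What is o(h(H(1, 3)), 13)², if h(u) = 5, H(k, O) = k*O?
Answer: 99225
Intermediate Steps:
H(k, O) = O*k
o(Z, F) = -10 + F*Z² (o(Z, F) = (Z*Z)*F - 10 = Z²*F - 10 = F*Z² - 10 = -10 + F*Z²)
o(h(H(1, 3)), 13)² = (-10 + 13*5²)² = (-10 + 13*25)² = (-10 + 325)² = 315² = 99225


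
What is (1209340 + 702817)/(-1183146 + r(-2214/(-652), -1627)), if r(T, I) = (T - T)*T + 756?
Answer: -1912157/1182390 ≈ -1.6172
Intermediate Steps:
r(T, I) = 756 (r(T, I) = 0*T + 756 = 0 + 756 = 756)
(1209340 + 702817)/(-1183146 + r(-2214/(-652), -1627)) = (1209340 + 702817)/(-1183146 + 756) = 1912157/(-1182390) = 1912157*(-1/1182390) = -1912157/1182390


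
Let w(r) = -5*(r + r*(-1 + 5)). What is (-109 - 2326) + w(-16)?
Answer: -2035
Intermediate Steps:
w(r) = -25*r (w(r) = -5*(r + r*4) = -5*(r + 4*r) = -25*r)
(-109 - 2326) + w(-16) = (-109 - 2326) - 25*(-16) = -2435 + 400 = -2035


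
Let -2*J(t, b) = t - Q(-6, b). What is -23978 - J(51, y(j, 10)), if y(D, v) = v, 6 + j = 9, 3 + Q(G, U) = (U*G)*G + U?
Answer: -24136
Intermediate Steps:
Q(G, U) = -3 + U + U*G**2 (Q(G, U) = -3 + ((U*G)*G + U) = -3 + ((G*U)*G + U) = -3 + (U*G**2 + U) = -3 + (U + U*G**2) = -3 + U + U*G**2)
j = 3 (j = -6 + 9 = 3)
J(t, b) = -3/2 - t/2 + 37*b/2 (J(t, b) = -(t - (-3 + b + b*(-6)**2))/2 = -(t - (-3 + b + b*36))/2 = -(t - (-3 + b + 36*b))/2 = -(t - (-3 + 37*b))/2 = -(t + (3 - 37*b))/2 = -(3 + t - 37*b)/2 = -3/2 - t/2 + 37*b/2)
-23978 - J(51, y(j, 10)) = -23978 - (-3/2 - 1/2*51 + (37/2)*10) = -23978 - (-3/2 - 51/2 + 185) = -23978 - 1*158 = -23978 - 158 = -24136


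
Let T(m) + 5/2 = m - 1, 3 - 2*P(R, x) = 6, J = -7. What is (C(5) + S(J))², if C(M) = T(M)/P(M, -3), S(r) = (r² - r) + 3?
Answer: 3364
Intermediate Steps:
P(R, x) = -3/2 (P(R, x) = 3/2 - ½*6 = 3/2 - 3 = -3/2)
T(m) = -7/2 + m (T(m) = -5/2 + (m - 1) = -5/2 + (-1 + m) = -7/2 + m)
S(r) = 3 + r² - r
C(M) = 7/3 - 2*M/3 (C(M) = (-7/2 + M)/(-3/2) = (-7/2 + M)*(-⅔) = 7/3 - 2*M/3)
(C(5) + S(J))² = ((7/3 - ⅔*5) + (3 + (-7)² - 1*(-7)))² = ((7/3 - 10/3) + (3 + 49 + 7))² = (-1 + 59)² = 58² = 3364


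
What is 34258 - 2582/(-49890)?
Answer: 854567101/24945 ≈ 34258.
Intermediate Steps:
34258 - 2582/(-49890) = 34258 - 2582*(-1)/49890 = 34258 - 1*(-1291/24945) = 34258 + 1291/24945 = 854567101/24945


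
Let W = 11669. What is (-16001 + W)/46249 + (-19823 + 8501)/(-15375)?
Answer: 152342226/237026125 ≈ 0.64272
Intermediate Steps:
(-16001 + W)/46249 + (-19823 + 8501)/(-15375) = (-16001 + 11669)/46249 + (-19823 + 8501)/(-15375) = -4332*1/46249 - 11322*(-1/15375) = -4332/46249 + 3774/5125 = 152342226/237026125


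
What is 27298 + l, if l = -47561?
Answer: -20263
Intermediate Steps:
27298 + l = 27298 - 47561 = -20263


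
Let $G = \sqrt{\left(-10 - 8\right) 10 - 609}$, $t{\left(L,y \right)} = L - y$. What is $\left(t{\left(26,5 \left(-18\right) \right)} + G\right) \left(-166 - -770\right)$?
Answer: $70064 + 604 i \sqrt{789} \approx 70064.0 + 16966.0 i$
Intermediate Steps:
$G = i \sqrt{789}$ ($G = \sqrt{\left(-18\right) 10 - 609} = \sqrt{-180 - 609} = \sqrt{-789} = i \sqrt{789} \approx 28.089 i$)
$\left(t{\left(26,5 \left(-18\right) \right)} + G\right) \left(-166 - -770\right) = \left(\left(26 - 5 \left(-18\right)\right) + i \sqrt{789}\right) \left(-166 - -770\right) = \left(\left(26 - -90\right) + i \sqrt{789}\right) \left(-166 + 770\right) = \left(\left(26 + 90\right) + i \sqrt{789}\right) 604 = \left(116 + i \sqrt{789}\right) 604 = 70064 + 604 i \sqrt{789}$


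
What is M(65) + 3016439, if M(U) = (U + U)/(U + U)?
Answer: 3016440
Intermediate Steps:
M(U) = 1 (M(U) = (2*U)/((2*U)) = (2*U)*(1/(2*U)) = 1)
M(65) + 3016439 = 1 + 3016439 = 3016440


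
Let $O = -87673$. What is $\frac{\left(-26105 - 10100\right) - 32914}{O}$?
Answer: $\frac{69119}{87673} \approx 0.78837$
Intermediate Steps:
$\frac{\left(-26105 - 10100\right) - 32914}{O} = \frac{\left(-26105 - 10100\right) - 32914}{-87673} = \left(-36205 - 32914\right) \left(- \frac{1}{87673}\right) = \left(-69119\right) \left(- \frac{1}{87673}\right) = \frac{69119}{87673}$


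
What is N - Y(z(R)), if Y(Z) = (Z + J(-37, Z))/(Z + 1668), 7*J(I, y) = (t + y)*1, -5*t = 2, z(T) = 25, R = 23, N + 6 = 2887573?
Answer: 171102781587/59255 ≈ 2.8876e+6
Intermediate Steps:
N = 2887567 (N = -6 + 2887573 = 2887567)
t = -2/5 (t = -1/5*2 = -2/5 ≈ -0.40000)
J(I, y) = -2/35 + y/7 (J(I, y) = ((-2/5 + y)*1)/7 = (-2/5 + y)/7 = -2/35 + y/7)
Y(Z) = (-2/35 + 8*Z/7)/(1668 + Z) (Y(Z) = (Z + (-2/35 + Z/7))/(Z + 1668) = (-2/35 + 8*Z/7)/(1668 + Z))
N - Y(z(R)) = 2887567 - 2*(-1 + 20*25)/(35*(1668 + 25)) = 2887567 - 2*(-1 + 500)/(35*1693) = 2887567 - 2*499/(35*1693) = 2887567 - 1*998/59255 = 2887567 - 998/59255 = 171102781587/59255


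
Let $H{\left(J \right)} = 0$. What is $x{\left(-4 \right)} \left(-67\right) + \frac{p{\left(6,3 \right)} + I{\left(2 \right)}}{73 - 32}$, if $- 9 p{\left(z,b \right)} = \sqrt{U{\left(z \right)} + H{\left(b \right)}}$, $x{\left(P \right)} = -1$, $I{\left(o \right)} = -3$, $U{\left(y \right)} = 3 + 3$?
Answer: $\frac{2744}{41} - \frac{\sqrt{6}}{369} \approx 66.92$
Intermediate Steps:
$U{\left(y \right)} = 6$
$p{\left(z,b \right)} = - \frac{\sqrt{6}}{9}$ ($p{\left(z,b \right)} = - \frac{\sqrt{6 + 0}}{9} = - \frac{\sqrt{6}}{9}$)
$x{\left(-4 \right)} \left(-67\right) + \frac{p{\left(6,3 \right)} + I{\left(2 \right)}}{73 - 32} = \left(-1\right) \left(-67\right) + \frac{- \frac{\sqrt{6}}{9} - 3}{73 - 32} = 67 + \frac{-3 - \frac{\sqrt{6}}{9}}{73 - 32} = 67 + \frac{-3 - \frac{\sqrt{6}}{9}}{41} = 67 + \left(-3 - \frac{\sqrt{6}}{9}\right) \frac{1}{41} = 67 - \left(\frac{3}{41} + \frac{\sqrt{6}}{369}\right) = \frac{2744}{41} - \frac{\sqrt{6}}{369}$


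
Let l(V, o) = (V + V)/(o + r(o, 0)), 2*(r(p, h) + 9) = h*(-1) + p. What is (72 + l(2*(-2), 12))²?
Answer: 409600/81 ≈ 5056.8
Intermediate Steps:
r(p, h) = -9 + p/2 - h/2 (r(p, h) = -9 + (h*(-1) + p)/2 = -9 + (-h + p)/2 = -9 + (p - h)/2 = -9 + (p/2 - h/2) = -9 + p/2 - h/2)
l(V, o) = 2*V/(-9 + 3*o/2) (l(V, o) = (V + V)/(o + (-9 + o/2 - ½*0)) = (2*V)/(o + (-9 + o/2 + 0)) = (2*V)/(o + (-9 + o/2)) = (2*V)/(-9 + 3*o/2) = 2*V/(-9 + 3*o/2))
(72 + l(2*(-2), 12))² = (72 + 4*(2*(-2))/(3*(-6 + 12)))² = (72 + (4/3)*(-4)/6)² = (72 + (4/3)*(-4)*(⅙))² = (72 - 8/9)² = (640/9)² = 409600/81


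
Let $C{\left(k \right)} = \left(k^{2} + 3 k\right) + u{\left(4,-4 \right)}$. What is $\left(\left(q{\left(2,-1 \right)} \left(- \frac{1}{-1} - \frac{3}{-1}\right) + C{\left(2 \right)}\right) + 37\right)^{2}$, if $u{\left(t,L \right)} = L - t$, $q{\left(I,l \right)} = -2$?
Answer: $961$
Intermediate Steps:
$C{\left(k \right)} = -8 + k^{2} + 3 k$ ($C{\left(k \right)} = \left(k^{2} + 3 k\right) - 8 = -8 + k^{2} + 3 k$)
$\left(\left(q{\left(2,-1 \right)} \left(- \frac{1}{-1} - \frac{3}{-1}\right) + C{\left(2 \right)}\right) + 37\right)^{2} = \left(\left(- 2 \left(- \frac{1}{-1} - \frac{3}{-1}\right) + \left(-8 + 2^{2} + 3 \cdot 2\right)\right) + 37\right)^{2} = \left(\left(- 2 \left(\left(-1\right) \left(-1\right) - -3\right) + \left(-8 + 4 + 6\right)\right) + 37\right)^{2} = \left(\left(- 2 \left(1 + 3\right) + 2\right) + 37\right)^{2} = \left(\left(\left(-2\right) 4 + 2\right) + 37\right)^{2} = \left(\left(-8 + 2\right) + 37\right)^{2} = \left(-6 + 37\right)^{2} = 31^{2} = 961$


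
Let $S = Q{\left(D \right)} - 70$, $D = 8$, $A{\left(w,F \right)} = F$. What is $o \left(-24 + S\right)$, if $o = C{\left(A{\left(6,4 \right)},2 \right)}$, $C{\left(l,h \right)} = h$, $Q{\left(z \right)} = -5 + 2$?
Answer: $-194$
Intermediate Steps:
$Q{\left(z \right)} = -3$
$o = 2$
$S = -73$ ($S = -3 - 70 = -73$)
$o \left(-24 + S\right) = 2 \left(-24 - 73\right) = 2 \left(-97\right) = -194$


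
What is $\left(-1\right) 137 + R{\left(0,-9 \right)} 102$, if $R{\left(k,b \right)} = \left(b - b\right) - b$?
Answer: $781$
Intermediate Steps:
$R{\left(k,b \right)} = - b$ ($R{\left(k,b \right)} = 0 - b = - b$)
$\left(-1\right) 137 + R{\left(0,-9 \right)} 102 = \left(-1\right) 137 + \left(-1\right) \left(-9\right) 102 = -137 + 9 \cdot 102 = -137 + 918 = 781$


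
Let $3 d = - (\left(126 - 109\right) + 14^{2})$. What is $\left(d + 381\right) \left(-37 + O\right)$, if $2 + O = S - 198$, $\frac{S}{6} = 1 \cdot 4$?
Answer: $-66030$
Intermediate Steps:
$d = -71$ ($d = \frac{\left(-1\right) \left(\left(126 - 109\right) + 14^{2}\right)}{3} = \frac{\left(-1\right) \left(17 + 196\right)}{3} = \frac{\left(-1\right) 213}{3} = \frac{1}{3} \left(-213\right) = -71$)
$S = 24$ ($S = 6 \cdot 1 \cdot 4 = 6 \cdot 4 = 24$)
$O = -176$ ($O = -2 + \left(24 - 198\right) = -2 - 174 = -176$)
$\left(d + 381\right) \left(-37 + O\right) = \left(-71 + 381\right) \left(-37 - 176\right) = 310 \left(-213\right) = -66030$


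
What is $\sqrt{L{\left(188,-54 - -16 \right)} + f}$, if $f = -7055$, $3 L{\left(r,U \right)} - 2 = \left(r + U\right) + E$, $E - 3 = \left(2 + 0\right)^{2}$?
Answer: $3 i \sqrt{778} \approx 83.678 i$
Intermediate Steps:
$E = 7$ ($E = 3 + \left(2 + 0\right)^{2} = 3 + 2^{2} = 3 + 4 = 7$)
$L{\left(r,U \right)} = 3 + \frac{U}{3} + \frac{r}{3}$ ($L{\left(r,U \right)} = \frac{2}{3} + \frac{\left(r + U\right) + 7}{3} = \frac{2}{3} + \frac{\left(U + r\right) + 7}{3} = \frac{2}{3} + \frac{7 + U + r}{3} = \frac{2}{3} + \left(\frac{7}{3} + \frac{U}{3} + \frac{r}{3}\right) = 3 + \frac{U}{3} + \frac{r}{3}$)
$\sqrt{L{\left(188,-54 - -16 \right)} + f} = \sqrt{\left(3 + \frac{-54 - -16}{3} + \frac{1}{3} \cdot 188\right) - 7055} = \sqrt{\left(3 + \frac{-54 + 16}{3} + \frac{188}{3}\right) - 7055} = \sqrt{\left(3 + \frac{1}{3} \left(-38\right) + \frac{188}{3}\right) - 7055} = \sqrt{\left(3 - \frac{38}{3} + \frac{188}{3}\right) - 7055} = \sqrt{53 - 7055} = \sqrt{-7002} = 3 i \sqrt{778}$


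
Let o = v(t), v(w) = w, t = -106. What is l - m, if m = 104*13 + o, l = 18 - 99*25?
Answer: -3703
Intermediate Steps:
o = -106
l = -2457 (l = 18 - 2475 = -2457)
m = 1246 (m = 104*13 - 106 = 1352 - 106 = 1246)
l - m = -2457 - 1*1246 = -2457 - 1246 = -3703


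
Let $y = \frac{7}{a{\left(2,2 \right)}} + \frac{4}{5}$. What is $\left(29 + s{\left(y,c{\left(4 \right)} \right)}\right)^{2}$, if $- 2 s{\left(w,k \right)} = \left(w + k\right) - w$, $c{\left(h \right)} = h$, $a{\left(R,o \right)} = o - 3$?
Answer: $729$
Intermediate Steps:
$a{\left(R,o \right)} = -3 + o$ ($a{\left(R,o \right)} = o - 3 = -3 + o$)
$y = - \frac{31}{5}$ ($y = \frac{7}{-3 + 2} + \frac{4}{5} = \frac{7}{-1} + 4 \cdot \frac{1}{5} = 7 \left(-1\right) + \frac{4}{5} = -7 + \frac{4}{5} = - \frac{31}{5} \approx -6.2$)
$s{\left(w,k \right)} = - \frac{k}{2}$ ($s{\left(w,k \right)} = - \frac{\left(w + k\right) - w}{2} = - \frac{\left(k + w\right) - w}{2} = - \frac{k}{2}$)
$\left(29 + s{\left(y,c{\left(4 \right)} \right)}\right)^{2} = \left(29 - 2\right)^{2} = 27^{2} = 729$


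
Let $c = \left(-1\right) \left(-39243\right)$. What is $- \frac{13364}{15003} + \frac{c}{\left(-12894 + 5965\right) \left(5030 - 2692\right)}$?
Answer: $- \frac{217085589457}{243048630006} \approx -0.89318$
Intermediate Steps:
$c = 39243$
$- \frac{13364}{15003} + \frac{c}{\left(-12894 + 5965\right) \left(5030 - 2692\right)} = - \frac{13364}{15003} + \frac{39243}{\left(-12894 + 5965\right) \left(5030 - 2692\right)} = \left(-13364\right) \frac{1}{15003} + \frac{39243}{\left(-6929\right) 2338} = - \frac{13364}{15003} + \frac{39243}{-16200002} = - \frac{13364}{15003} + 39243 \left(- \frac{1}{16200002}\right) = - \frac{13364}{15003} - \frac{39243}{16200002} = - \frac{217085589457}{243048630006}$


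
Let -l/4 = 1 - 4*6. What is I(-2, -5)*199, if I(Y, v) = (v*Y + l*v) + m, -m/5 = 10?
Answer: -99500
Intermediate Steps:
l = 92 (l = -4*(1 - 4*6) = -4*(1 - 24) = -4*(-23) = 92)
m = -50 (m = -5*10 = -50)
I(Y, v) = -50 + 92*v + Y*v (I(Y, v) = (v*Y + 92*v) - 50 = (Y*v + 92*v) - 50 = (92*v + Y*v) - 50 = -50 + 92*v + Y*v)
I(-2, -5)*199 = (-50 + 92*(-5) - 2*(-5))*199 = (-50 - 460 + 10)*199 = -500*199 = -99500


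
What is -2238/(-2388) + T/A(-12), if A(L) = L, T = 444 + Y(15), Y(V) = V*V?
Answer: -43631/796 ≈ -54.813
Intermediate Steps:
Y(V) = V²
T = 669 (T = 444 + 15² = 444 + 225 = 669)
-2238/(-2388) + T/A(-12) = -2238/(-2388) + 669/(-12) = -2238*(-1/2388) + 669*(-1/12) = 373/398 - 223/4 = -43631/796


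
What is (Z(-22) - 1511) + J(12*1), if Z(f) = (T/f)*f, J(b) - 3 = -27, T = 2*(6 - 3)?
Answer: -1529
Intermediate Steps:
T = 6 (T = 2*3 = 6)
J(b) = -24 (J(b) = 3 - 27 = -24)
Z(f) = 6 (Z(f) = (6/f)*f = 6)
(Z(-22) - 1511) + J(12*1) = (6 - 1511) - 24 = -1505 - 24 = -1529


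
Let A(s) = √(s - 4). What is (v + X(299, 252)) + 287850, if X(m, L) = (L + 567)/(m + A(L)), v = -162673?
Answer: 11160149962/89153 - 1638*√62/89153 ≈ 1.2518e+5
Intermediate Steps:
A(s) = √(-4 + s)
X(m, L) = (567 + L)/(m + √(-4 + L)) (X(m, L) = (L + 567)/(m + √(-4 + L)) = (567 + L)/(m + √(-4 + L)))
(v + X(299, 252)) + 287850 = (-162673 + (567 + 252)/(299 + √(-4 + 252))) + 287850 = (-162673 + 819/(299 + √248)) + 287850 = (-162673 + 819/(299 + 2*√62)) + 287850 = 125177 + 819/(299 + 2*√62)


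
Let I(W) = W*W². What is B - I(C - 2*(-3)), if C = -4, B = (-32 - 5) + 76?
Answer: 31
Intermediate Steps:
B = 39 (B = -37 + 76 = 39)
I(W) = W³
B - I(C - 2*(-3)) = 39 - (-4 - 2*(-3))³ = 39 - (-4 + 6)³ = 39 - 1*2³ = 39 - 1*8 = 39 - 8 = 31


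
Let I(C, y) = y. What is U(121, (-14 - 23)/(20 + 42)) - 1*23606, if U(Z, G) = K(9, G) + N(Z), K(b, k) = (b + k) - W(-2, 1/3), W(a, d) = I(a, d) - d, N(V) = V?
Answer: -1455549/62 ≈ -23477.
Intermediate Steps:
W(a, d) = 0 (W(a, d) = d - d = 0)
K(b, k) = b + k (K(b, k) = (b + k) - 1*0 = (b + k) + 0 = b + k)
U(Z, G) = 9 + G + Z (U(Z, G) = (9 + G) + Z = 9 + G + Z)
U(121, (-14 - 23)/(20 + 42)) - 1*23606 = (9 + (-14 - 23)/(20 + 42) + 121) - 1*23606 = (9 - 37/62 + 121) - 23606 = 8023/62 - 23606 = -1455549/62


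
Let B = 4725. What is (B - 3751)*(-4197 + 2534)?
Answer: -1619762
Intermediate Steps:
(B - 3751)*(-4197 + 2534) = (4725 - 3751)*(-4197 + 2534) = 974*(-1663) = -1619762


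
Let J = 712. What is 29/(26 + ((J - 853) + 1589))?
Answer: 29/1474 ≈ 0.019674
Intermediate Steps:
29/(26 + ((J - 853) + 1589)) = 29/(26 + ((712 - 853) + 1589)) = 29/(26 + (-141 + 1589)) = 29/(26 + 1448) = 29/1474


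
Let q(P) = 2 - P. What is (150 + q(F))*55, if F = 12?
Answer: 7700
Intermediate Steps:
(150 + q(F))*55 = (150 + (2 - 1*12))*55 = (150 + (2 - 12))*55 = (150 - 10)*55 = 140*55 = 7700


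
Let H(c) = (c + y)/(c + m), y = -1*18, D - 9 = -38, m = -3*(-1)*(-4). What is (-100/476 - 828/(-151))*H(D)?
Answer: 4453579/736729 ≈ 6.0451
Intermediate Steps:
m = -12 (m = 3*(-4) = -12)
D = -29 (D = 9 - 38 = -29)
y = -18
H(c) = (-18 + c)/(-12 + c) (H(c) = (c - 18)/(c - 12) = (-18 + c)/(-12 + c))
(-100/476 - 828/(-151))*H(D) = (-100/476 - 828/(-151))*((-18 - 29)/(-12 - 29)) = (-100*1/476 - 828*(-1/151))*(-47/(-41)) = (-25/119 + 828/151)*(-1/41*(-47)) = (94757/17969)*(47/41) = 4453579/736729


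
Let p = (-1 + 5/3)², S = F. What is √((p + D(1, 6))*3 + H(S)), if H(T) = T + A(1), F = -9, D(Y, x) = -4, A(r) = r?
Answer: 2*I*√42/3 ≈ 4.3205*I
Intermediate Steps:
S = -9
p = 4/9 (p = (-1 + 5*(⅓))² = (-1 + 5/3)² = (⅔)² = 4/9 ≈ 0.44444)
H(T) = 1 + T (H(T) = T + 1 = 1 + T)
√((p + D(1, 6))*3 + H(S)) = √((4/9 - 4)*3 + (1 - 9)) = √(-32/9*3 - 8) = √(-32/3 - 8) = √(-56/3) = 2*I*√42/3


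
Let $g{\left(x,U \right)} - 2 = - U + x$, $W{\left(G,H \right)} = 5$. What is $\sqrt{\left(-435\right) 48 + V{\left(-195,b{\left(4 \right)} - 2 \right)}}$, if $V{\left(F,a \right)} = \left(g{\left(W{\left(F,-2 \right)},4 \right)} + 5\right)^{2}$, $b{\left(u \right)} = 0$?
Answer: $4 i \sqrt{1301} \approx 144.28 i$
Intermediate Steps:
$g{\left(x,U \right)} = 2 + x - U$ ($g{\left(x,U \right)} = 2 - \left(U - x\right) = 2 + x - U$)
$V{\left(F,a \right)} = 64$ ($V{\left(F,a \right)} = \left(\left(2 + 5 - 4\right) + 5\right)^{2} = \left(3 + 5\right)^{2} = 8^{2} = 64$)
$\sqrt{\left(-435\right) 48 + V{\left(-195,b{\left(4 \right)} - 2 \right)}} = \sqrt{\left(-435\right) 48 + 64} = \sqrt{-20880 + 64} = \sqrt{-20816} = 4 i \sqrt{1301}$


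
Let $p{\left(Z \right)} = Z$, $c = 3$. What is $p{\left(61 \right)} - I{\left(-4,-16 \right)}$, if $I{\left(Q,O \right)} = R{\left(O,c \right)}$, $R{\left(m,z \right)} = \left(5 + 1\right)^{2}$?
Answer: $25$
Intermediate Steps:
$R{\left(m,z \right)} = 36$ ($R{\left(m,z \right)} = 6^{2} = 36$)
$I{\left(Q,O \right)} = 36$
$p{\left(61 \right)} - I{\left(-4,-16 \right)} = 61 - 36 = 25$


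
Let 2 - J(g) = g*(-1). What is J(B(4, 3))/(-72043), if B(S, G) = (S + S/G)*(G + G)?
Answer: -34/72043 ≈ -0.00047194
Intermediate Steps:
B(S, G) = 2*G*(S + S/G) (B(S, G) = (S + S/G)*(2*G) = 2*G*(S + S/G))
J(g) = 2 + g (J(g) = 2 - g*(-1) = 2 - (-1)*g = 2 + g)
J(B(4, 3))/(-72043) = (2 + 2*4*(1 + 3))/(-72043) = (2 + 2*4*4)*(-1/72043) = (2 + 32)*(-1/72043) = 34*(-1/72043) = -34/72043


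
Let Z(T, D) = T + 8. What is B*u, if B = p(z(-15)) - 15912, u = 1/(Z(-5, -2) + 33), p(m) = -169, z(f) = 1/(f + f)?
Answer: -16081/36 ≈ -446.69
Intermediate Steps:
z(f) = 1/(2*f)
Z(T, D) = 8 + T
u = 1/36 (u = 1/((8 - 5) + 33) = 1/(3 + 33) = 1/36 ≈ 0.027778)
B = -16081 (B = -169 - 15912 = -16081)
B*u = -16081*1/36 = -16081/36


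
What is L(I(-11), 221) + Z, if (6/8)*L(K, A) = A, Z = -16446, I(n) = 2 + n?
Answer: -48454/3 ≈ -16151.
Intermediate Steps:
L(K, A) = 4*A/3
L(I(-11), 221) + Z = (4/3)*221 - 16446 = 884/3 - 16446 = -48454/3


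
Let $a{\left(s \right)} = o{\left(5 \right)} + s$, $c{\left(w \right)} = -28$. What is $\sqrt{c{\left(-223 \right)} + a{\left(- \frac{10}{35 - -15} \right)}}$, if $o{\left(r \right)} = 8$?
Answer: $\frac{i \sqrt{505}}{5} \approx 4.4944 i$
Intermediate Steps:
$a{\left(s \right)} = 8 + s$
$\sqrt{c{\left(-223 \right)} + a{\left(- \frac{10}{35 - -15} \right)}} = \sqrt{-28 + \left(8 - \frac{10}{35 - -15}\right)} = \sqrt{-28 + \left(8 - \frac{10}{35 + 15}\right)} = \sqrt{-28 + \left(8 - \frac{10}{50}\right)} = \sqrt{-28 + \left(8 - \frac{1}{5}\right)} = \sqrt{-28 + \frac{39}{5}} = \sqrt{- \frac{101}{5}} = \frac{i \sqrt{505}}{5}$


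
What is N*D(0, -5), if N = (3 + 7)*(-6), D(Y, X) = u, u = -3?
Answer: 180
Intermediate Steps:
D(Y, X) = -3
N = -60 (N = 10*(-6) = -60)
N*D(0, -5) = -60*(-3) = 180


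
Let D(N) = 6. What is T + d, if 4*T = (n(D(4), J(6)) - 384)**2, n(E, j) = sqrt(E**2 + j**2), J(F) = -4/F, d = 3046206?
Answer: 27747712/9 - 128*sqrt(82) ≈ 3.0819e+6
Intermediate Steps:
T = (-384 + 2*sqrt(82)/3)**2/4 (T = (sqrt(6**2 + (-4/6)**2) - 384)**2/4 = (sqrt(36 + (-4*1/6)**2) - 384)**2/4 = (sqrt(36 + (-2/3)**2) - 384)**2/4 = (sqrt(36 + 4/9) - 384)**2/4 = (sqrt(328/9) - 384)**2/4 = (2*sqrt(82)/3 - 384)**2/4 = (-384 + 2*sqrt(82)/3)**2/4 ≈ 35714.)
T + d = (576 - sqrt(82))**2/9 + 3046206 = 3046206 + (576 - sqrt(82))**2/9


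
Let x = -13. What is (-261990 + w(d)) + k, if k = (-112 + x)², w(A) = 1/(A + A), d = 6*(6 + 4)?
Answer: -29563799/120 ≈ -2.4637e+5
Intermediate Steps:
d = 60 (d = 6*10 = 60)
w(A) = 1/(2*A)
k = 15625 (k = (-112 - 13)² = (-125)² = 15625)
(-261990 + w(d)) + k = (-261990 + (½)/60) + 15625 = (-261990 + (½)*(1/60)) + 15625 = (-261990 + 1/120) + 15625 = -31438799/120 + 15625 = -29563799/120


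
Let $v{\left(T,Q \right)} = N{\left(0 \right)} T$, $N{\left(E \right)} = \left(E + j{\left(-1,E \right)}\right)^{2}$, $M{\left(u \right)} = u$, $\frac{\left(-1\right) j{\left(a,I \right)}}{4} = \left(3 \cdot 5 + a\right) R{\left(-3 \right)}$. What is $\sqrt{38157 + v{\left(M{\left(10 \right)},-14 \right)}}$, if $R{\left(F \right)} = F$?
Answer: $\sqrt{320397} \approx 566.04$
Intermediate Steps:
$j{\left(a,I \right)} = 180 + 12 a$ ($j{\left(a,I \right)} = - 4 \left(3 \cdot 5 + a\right) \left(-3\right) = - 4 \left(15 + a\right) \left(-3\right) = - 4 \left(-45 - 3 a\right) = 180 + 12 a$)
$N{\left(E \right)} = \left(168 + E\right)^{2}$ ($N{\left(E \right)} = \left(E + \left(180 + 12 \left(-1\right)\right)\right)^{2} = \left(E + \left(180 - 12\right)\right)^{2} = \left(E + 168\right)^{2} = \left(168 + E\right)^{2}$)
$v{\left(T,Q \right)} = 28224 T$ ($v{\left(T,Q \right)} = \left(168 + 0\right)^{2} T = 168^{2} T = 28224 T$)
$\sqrt{38157 + v{\left(M{\left(10 \right)},-14 \right)}} = \sqrt{38157 + 28224 \cdot 10} = \sqrt{38157 + 282240} = \sqrt{320397}$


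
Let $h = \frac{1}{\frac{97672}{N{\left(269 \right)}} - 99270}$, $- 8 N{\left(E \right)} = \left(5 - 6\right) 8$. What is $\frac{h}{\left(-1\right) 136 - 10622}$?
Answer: $\frac{1}{17191284} \approx 5.8169 \cdot 10^{-8}$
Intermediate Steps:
$N{\left(E \right)} = 1$ ($N{\left(E \right)} = - \frac{\left(5 - 6\right) 8}{8} = - \frac{\left(-1\right) 8}{8} = \left(- \frac{1}{8}\right) \left(-8\right) = 1$)
$h = - \frac{1}{1598}$ ($h = \frac{1}{\frac{97672}{1} - 99270} = \frac{1}{97672 \cdot 1 - 99270} = \frac{1}{97672 - 99270} = \frac{1}{-1598} = - \frac{1}{1598} \approx -0.00062578$)
$\frac{h}{\left(-1\right) 136 - 10622} = - \frac{1}{1598 \left(\left(-1\right) 136 - 10622\right)} = - \frac{1}{1598 \left(-136 - 10622\right)} = - \frac{1}{1598 \left(-10758\right)} = \left(- \frac{1}{1598}\right) \left(- \frac{1}{10758}\right) = \frac{1}{17191284}$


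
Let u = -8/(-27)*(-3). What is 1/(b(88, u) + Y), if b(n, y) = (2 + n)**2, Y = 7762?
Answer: 1/15862 ≈ 6.3044e-5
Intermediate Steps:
u = -8/9 (u = -8*(-1/27)*(-3) = (8/27)*(-3) = -8/9 ≈ -0.88889)
1/(b(88, u) + Y) = 1/((2 + 88)**2 + 7762) = 1/(90**2 + 7762) = 1/(8100 + 7762) = 1/15862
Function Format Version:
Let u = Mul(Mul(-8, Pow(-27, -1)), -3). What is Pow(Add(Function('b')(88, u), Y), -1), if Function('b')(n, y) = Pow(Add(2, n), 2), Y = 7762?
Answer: Rational(1, 15862) ≈ 6.3044e-5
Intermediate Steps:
u = Rational(-8, 9) (u = Mul(Mul(-8, Rational(-1, 27)), -3) = Mul(Rational(8, 27), -3) = Rational(-8, 9) ≈ -0.88889)
Pow(Add(Function('b')(88, u), Y), -1) = Pow(Add(Pow(Add(2, 88), 2), 7762), -1) = Pow(Add(Pow(90, 2), 7762), -1) = Pow(Add(8100, 7762), -1) = Pow(15862, -1) = Rational(1, 15862)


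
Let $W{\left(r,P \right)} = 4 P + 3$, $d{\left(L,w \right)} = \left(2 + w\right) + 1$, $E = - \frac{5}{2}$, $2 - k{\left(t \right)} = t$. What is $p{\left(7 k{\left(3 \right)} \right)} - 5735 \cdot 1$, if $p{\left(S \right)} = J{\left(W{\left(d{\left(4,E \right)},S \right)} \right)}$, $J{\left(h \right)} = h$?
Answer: $-5760$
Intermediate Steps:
$k{\left(t \right)} = 2 - t$
$E = - \frac{5}{2}$ ($E = \left(-5\right) \frac{1}{2} = - \frac{5}{2} \approx -2.5$)
$d{\left(L,w \right)} = 3 + w$
$W{\left(r,P \right)} = 3 + 4 P$
$p{\left(S \right)} = 3 + 4 S$
$p{\left(7 k{\left(3 \right)} \right)} - 5735 \cdot 1 = \left(3 + 4 \cdot 7 \left(2 - 3\right)\right) - 5735 \cdot 1 = \left(3 + 4 \cdot 7 \left(2 - 3\right)\right) - 5735 = \left(3 + 4 \cdot 7 \left(-1\right)\right) - 5735 = \left(3 + 4 \left(-7\right)\right) - 5735 = \left(3 - 28\right) - 5735 = -25 - 5735 = -5760$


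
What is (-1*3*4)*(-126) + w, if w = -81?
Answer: 1431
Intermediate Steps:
(-1*3*4)*(-126) + w = (-1*3*4)*(-126) - 81 = -3*4*(-126) - 81 = -12*(-126) - 81 = 1512 - 81 = 1431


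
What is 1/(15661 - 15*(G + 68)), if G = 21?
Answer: 1/14326 ≈ 6.9803e-5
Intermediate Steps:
1/(15661 - 15*(G + 68)) = 1/(15661 - 15*(21 + 68)) = 1/(15661 - 15*89) = 1/(15661 - 1335) = 1/14326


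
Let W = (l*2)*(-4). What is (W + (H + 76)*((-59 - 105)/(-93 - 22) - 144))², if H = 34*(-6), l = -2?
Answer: 4412217878784/13225 ≈ 3.3363e+8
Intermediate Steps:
H = -204
W = 16 (W = -2*2*(-4) = -4*(-4) = 16)
(W + (H + 76)*((-59 - 105)/(-93 - 22) - 144))² = (16 + (-204 + 76)*((-59 - 105)/(-93 - 22) - 144))² = (16 - 128*(-164/(-115) - 144))² = (16 - 128*(-164*(-1/115) - 144))² = (16 - 128*(164/115 - 144))² = (16 - 128*(-16396/115))² = (16 + 2098688/115)² = (2100528/115)² = 4412217878784/13225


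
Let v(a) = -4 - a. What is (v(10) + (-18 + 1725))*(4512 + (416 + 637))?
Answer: 9421545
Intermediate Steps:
(v(10) + (-18 + 1725))*(4512 + (416 + 637)) = ((-4 - 1*10) + (-18 + 1725))*(4512 + (416 + 637)) = ((-4 - 10) + 1707)*(4512 + 1053) = (-14 + 1707)*5565 = 1693*5565 = 9421545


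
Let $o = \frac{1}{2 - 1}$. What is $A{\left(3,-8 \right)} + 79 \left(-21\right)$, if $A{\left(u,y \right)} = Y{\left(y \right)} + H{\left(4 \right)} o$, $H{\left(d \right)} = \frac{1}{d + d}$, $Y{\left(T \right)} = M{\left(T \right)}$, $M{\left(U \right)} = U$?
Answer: $- \frac{13335}{8} \approx -1666.9$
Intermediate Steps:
$Y{\left(T \right)} = T$
$o = 1$ ($o = 1^{-1} = 1$)
$H{\left(d \right)} = \frac{1}{2 d}$
$A{\left(u,y \right)} = \frac{1}{8} + y$ ($A{\left(u,y \right)} = y + \frac{1}{2 \cdot 4} \cdot 1 = y + \frac{1}{2} \cdot \frac{1}{4} \cdot 1 = y + \frac{1}{8} \cdot 1 = y + \frac{1}{8} = \frac{1}{8} + y$)
$A{\left(3,-8 \right)} + 79 \left(-21\right) = \left(\frac{1}{8} - 8\right) + 79 \left(-21\right) = - \frac{63}{8} - 1659 = - \frac{13335}{8}$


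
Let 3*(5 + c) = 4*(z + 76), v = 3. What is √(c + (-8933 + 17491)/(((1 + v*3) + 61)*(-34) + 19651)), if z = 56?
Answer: √421107745/1567 ≈ 13.096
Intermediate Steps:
c = 171 (c = -5 + (4*(56 + 76))/3 = -5 + (4*132)/3 = -5 + (⅓)*528 = -5 + 176 = 171)
√(c + (-8933 + 17491)/(((1 + v*3) + 61)*(-34) + 19651)) = √(171 + (-8933 + 17491)/(((1 + 3*3) + 61)*(-34) + 19651)) = √(171 + 8558/(((1 + 9) + 61)*(-34) + 19651)) = √(171 + 8558/((10 + 61)*(-34) + 19651)) = √(171 + 8558/(71*(-34) + 19651)) = √(171 + 8558/(-2414 + 19651)) = √(171 + 8558/17237) = √(171 + 8558*(1/17237)) = √(171 + 778/1567) = √(268735/1567) = √421107745/1567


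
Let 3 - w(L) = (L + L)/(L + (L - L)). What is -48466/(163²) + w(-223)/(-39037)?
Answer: -1891993811/1037174053 ≈ -1.8242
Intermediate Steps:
w(L) = 1 (w(L) = 3 - (L + L)/(L + (L - L)) = 3 - 2*L/(L + 0) = 3 - 2*L/L = 3 - 1*2 = 3 - 2 = 1)
-48466/(163²) + w(-223)/(-39037) = -48466/(163²) + 1/(-39037) = -48466/26569 + 1*(-1/39037) = -48466*1/26569 - 1/39037 = -48466/26569 - 1/39037 = -1891993811/1037174053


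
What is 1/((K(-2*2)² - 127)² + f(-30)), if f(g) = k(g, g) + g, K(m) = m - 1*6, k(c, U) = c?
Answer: 1/669 ≈ 0.0014948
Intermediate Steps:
K(m) = -6 + m (K(m) = m - 6 = -6 + m)
f(g) = 2*g (f(g) = g + g = 2*g)
1/((K(-2*2)² - 127)² + f(-30)) = 1/(((-6 - 2*2)² - 127)² + 2*(-30)) = 1/(((-6 - 4)² - 127)² - 60) = 1/(((-10)² - 127)² - 60) = 1/((100 - 127)² - 60) = 1/((-27)² - 60) = 1/(729 - 60) = 1/669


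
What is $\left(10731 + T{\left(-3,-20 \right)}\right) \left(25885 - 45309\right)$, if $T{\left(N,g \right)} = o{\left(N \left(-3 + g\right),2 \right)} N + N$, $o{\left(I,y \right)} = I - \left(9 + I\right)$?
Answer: $-208905120$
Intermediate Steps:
$o{\left(I,y \right)} = -9$
$T{\left(N,g \right)} = - 8 N$ ($T{\left(N,g \right)} = - 9 N + N = - 8 N$)
$\left(10731 + T{\left(-3,-20 \right)}\right) \left(25885 - 45309\right) = \left(10731 - -24\right) \left(25885 - 45309\right) = \left(10731 + 24\right) \left(-19424\right) = 10755 \left(-19424\right) = -208905120$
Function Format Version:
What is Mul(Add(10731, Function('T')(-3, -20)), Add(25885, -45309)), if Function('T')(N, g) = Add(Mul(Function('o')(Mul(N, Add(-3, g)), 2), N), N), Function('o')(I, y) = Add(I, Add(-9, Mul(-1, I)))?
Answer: -208905120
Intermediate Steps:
Function('o')(I, y) = -9
Function('T')(N, g) = Mul(-8, N) (Function('T')(N, g) = Add(Mul(-9, N), N) = Mul(-8, N))
Mul(Add(10731, Function('T')(-3, -20)), Add(25885, -45309)) = Mul(Add(10731, Mul(-8, -3)), Add(25885, -45309)) = Mul(Add(10731, 24), -19424) = Mul(10755, -19424) = -208905120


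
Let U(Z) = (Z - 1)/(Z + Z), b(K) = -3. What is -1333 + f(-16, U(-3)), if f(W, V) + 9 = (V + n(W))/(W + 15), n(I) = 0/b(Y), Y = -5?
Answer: -4028/3 ≈ -1342.7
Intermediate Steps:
n(I) = 0 (n(I) = 0/(-3) = 0*(-⅓) = 0)
U(Z) = (-1 + Z)/(2*Z) (U(Z) = (-1 + Z)/((2*Z)) = (-1 + Z)*(1/(2*Z)) = (-1 + Z)/(2*Z))
f(W, V) = -9 + V/(15 + W) (f(W, V) = -9 + (V + 0)/(W + 15) = -9 + V/(15 + W))
-1333 + f(-16, U(-3)) = -1333 + (-135 + (½)*(-1 - 3)/(-3) - 9*(-16))/(15 - 16) = -1333 + (-135 + (½)*(-⅓)*(-4) + 144)/(-1) = -1333 - (-135 + ⅔ + 144) = -1333 - 1*29/3 = -1333 - 29/3 = -4028/3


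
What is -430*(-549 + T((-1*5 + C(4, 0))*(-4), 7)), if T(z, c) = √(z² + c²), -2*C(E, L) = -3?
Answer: 236070 - 3010*√5 ≈ 2.2934e+5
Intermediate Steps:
C(E, L) = 3/2 (C(E, L) = -½*(-3) = 3/2)
T(z, c) = √(c² + z²)
-430*(-549 + T((-1*5 + C(4, 0))*(-4), 7)) = -430*(-549 + √(7² + ((-1*5 + 3/2)*(-4))²)) = -430*(-549 + √(49 + ((-5 + 3/2)*(-4))²)) = -430*(-549 + √(49 + (-7/2*(-4))²)) = -430*(-549 + √(49 + 14²)) = -430*(-549 + √(49 + 196)) = -430*(-549 + √245) = -430*(-549 + 7*√5) = 236070 - 3010*√5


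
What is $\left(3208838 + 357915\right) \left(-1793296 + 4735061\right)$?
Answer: $10492549139045$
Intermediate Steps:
$\left(3208838 + 357915\right) \left(-1793296 + 4735061\right) = 3566753 \cdot 2941765 = 10492549139045$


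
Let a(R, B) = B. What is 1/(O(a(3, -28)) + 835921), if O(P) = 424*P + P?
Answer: 1/824021 ≈ 1.2136e-6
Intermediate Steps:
O(P) = 425*P
1/(O(a(3, -28)) + 835921) = 1/(425*(-28) + 835921) = 1/(-11900 + 835921) = 1/824021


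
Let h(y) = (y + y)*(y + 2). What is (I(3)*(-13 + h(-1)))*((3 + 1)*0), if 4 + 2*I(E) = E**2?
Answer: 0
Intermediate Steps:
h(y) = 2*y*(2 + y) (h(y) = (2*y)*(2 + y) = 2*y*(2 + y))
I(E) = -2 + E**2/2
(I(3)*(-13 + h(-1)))*((3 + 1)*0) = ((-2 + (1/2)*3**2)*(-13 + 2*(-1)*(2 - 1)))*((3 + 1)*0) = ((-2 + (1/2)*9)*(-13 + 2*(-1)*1))*(4*0) = ((-2 + 9/2)*(-13 - 2))*0 = ((5/2)*(-15))*0 = -75/2*0 = 0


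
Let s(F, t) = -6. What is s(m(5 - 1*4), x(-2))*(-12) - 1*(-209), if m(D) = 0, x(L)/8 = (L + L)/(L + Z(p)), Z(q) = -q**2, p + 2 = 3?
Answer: 281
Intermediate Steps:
p = 1 (p = -2 + 3 = 1)
x(L) = 16*L/(-1 + L) (x(L) = 8*((L + L)/(L - 1*1**2)) = 8*((2*L)/(L - 1*1)) = 8*((2*L)/(L - 1)) = 8*((2*L)/(-1 + L)) = 8*(2*L/(-1 + L)) = 16*L/(-1 + L))
s(m(5 - 1*4), x(-2))*(-12) - 1*(-209) = -6*(-12) - 1*(-209) = 72 + 209 = 281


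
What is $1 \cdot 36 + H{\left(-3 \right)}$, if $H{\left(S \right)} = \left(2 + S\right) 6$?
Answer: $30$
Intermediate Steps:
$H{\left(S \right)} = 12 + 6 S$
$1 \cdot 36 + H{\left(-3 \right)} = 1 \cdot 36 + \left(12 + 6 \left(-3\right)\right) = 36 + \left(12 - 18\right) = 36 - 6 = 30$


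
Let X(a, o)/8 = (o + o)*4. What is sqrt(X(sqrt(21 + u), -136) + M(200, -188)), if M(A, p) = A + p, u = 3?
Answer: 2*I*sqrt(2173) ≈ 93.231*I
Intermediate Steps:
X(a, o) = 64*o (X(a, o) = 8*((o + o)*4) = 8*((2*o)*4) = 8*(8*o) = 64*o)
sqrt(X(sqrt(21 + u), -136) + M(200, -188)) = sqrt(64*(-136) + (200 - 188)) = sqrt(-8704 + 12) = sqrt(-8692) = 2*I*sqrt(2173)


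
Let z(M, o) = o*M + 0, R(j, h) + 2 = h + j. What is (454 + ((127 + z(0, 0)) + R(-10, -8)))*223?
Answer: 125103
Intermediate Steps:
R(j, h) = -2 + h + j (R(j, h) = -2 + (h + j) = -2 + h + j)
z(M, o) = M*o (z(M, o) = M*o + 0 = M*o)
(454 + ((127 + z(0, 0)) + R(-10, -8)))*223 = (454 + ((127 + 0*0) + (-2 - 8 - 10)))*223 = (454 + ((127 + 0) - 20))*223 = (454 + (127 - 20))*223 = (454 + 107)*223 = 561*223 = 125103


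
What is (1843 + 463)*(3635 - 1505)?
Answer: 4911780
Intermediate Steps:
(1843 + 463)*(3635 - 1505) = 2306*2130 = 4911780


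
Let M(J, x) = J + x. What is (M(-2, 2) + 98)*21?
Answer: 2058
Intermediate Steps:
(M(-2, 2) + 98)*21 = ((-2 + 2) + 98)*21 = (0 + 98)*21 = 98*21 = 2058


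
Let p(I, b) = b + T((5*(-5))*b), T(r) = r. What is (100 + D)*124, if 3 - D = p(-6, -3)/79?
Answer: 1000060/79 ≈ 12659.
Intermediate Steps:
p(I, b) = -24*b (p(I, b) = b + (5*(-5))*b = b - 25*b = -24*b)
D = 165/79 (D = 3 - (-24*(-3))/79 = 3 - 72/79 = 165/79 ≈ 2.0886)
(100 + D)*124 = (100 + 165/79)*124 = (8065/79)*124 = 1000060/79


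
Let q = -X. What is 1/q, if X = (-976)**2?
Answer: -1/952576 ≈ -1.0498e-6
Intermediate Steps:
X = 952576
q = -952576 (q = -1*952576 = -952576)
1/q = 1/(-952576) = -1/952576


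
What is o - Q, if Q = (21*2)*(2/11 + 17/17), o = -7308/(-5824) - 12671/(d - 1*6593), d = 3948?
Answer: -263802317/6051760 ≈ -43.591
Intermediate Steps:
o = 3325913/550160 (o = -7308/(-5824) - 12671/(3948 - 1*6593) = -7308*(-1/5824) - 12671/(3948 - 6593) = 261/208 - 12671/(-2645) = 261/208 - 12671*(-1/2645) = 261/208 + 12671/2645 = 3325913/550160 ≈ 6.0454)
Q = 546/11 (Q = 42*(2*(1/11) + 17*(1/17)) = 42*(2/11 + 1) = 42*(13/11) = 546/11 ≈ 49.636)
o - Q = 3325913/550160 - 1*546/11 = 3325913/550160 - 546/11 = -263802317/6051760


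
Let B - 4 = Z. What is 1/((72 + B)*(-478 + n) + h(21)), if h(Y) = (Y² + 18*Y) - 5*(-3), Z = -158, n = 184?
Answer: 1/24942 ≈ 4.0093e-5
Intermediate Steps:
B = -154 (B = 4 - 158 = -154)
h(Y) = 15 + Y² + 18*Y (h(Y) = (Y² + 18*Y) + 15 = 15 + Y² + 18*Y)
1/((72 + B)*(-478 + n) + h(21)) = 1/((72 - 154)*(-478 + 184) + (15 + 21² + 18*21)) = 1/(-82*(-294) + (15 + 441 + 378)) = 1/(24108 + 834) = 1/24942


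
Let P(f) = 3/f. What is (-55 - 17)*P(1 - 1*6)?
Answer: 216/5 ≈ 43.200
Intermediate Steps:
(-55 - 17)*P(1 - 1*6) = (-55 - 17)*(3/(1 - 1*6)) = -216/(1 - 6) = -216/(-5) = -216*(-1)/5 = -72*(-⅗) = 216/5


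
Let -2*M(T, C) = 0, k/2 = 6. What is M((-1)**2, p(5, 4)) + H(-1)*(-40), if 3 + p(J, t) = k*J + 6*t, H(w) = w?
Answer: 40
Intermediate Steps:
k = 12 (k = 2*6 = 12)
p(J, t) = -3 + 6*t + 12*J (p(J, t) = -3 + (12*J + 6*t) = -3 + (6*t + 12*J) = -3 + 6*t + 12*J)
M(T, C) = 0 (M(T, C) = -1/2*0 = 0)
M((-1)**2, p(5, 4)) + H(-1)*(-40) = 0 - 1*(-40) = 0 + 40 = 40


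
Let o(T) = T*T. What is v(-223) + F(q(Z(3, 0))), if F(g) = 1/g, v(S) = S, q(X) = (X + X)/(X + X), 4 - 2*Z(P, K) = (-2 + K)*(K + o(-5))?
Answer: -222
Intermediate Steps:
o(T) = T²
Z(P, K) = 2 - (-2 + K)*(25 + K)/2 (Z(P, K) = 2 - (-2 + K)*(K + (-5)²)/2 = 2 - (-2 + K)*(K + 25)/2 = 2 - (-2 + K)*(25 + K)/2)
q(X) = 1 (q(X) = (2*X)/((2*X)) = (2*X)*(1/(2*X)) = 1)
v(-223) + F(q(Z(3, 0))) = -223 + 1/1 = -223 + 1 = -222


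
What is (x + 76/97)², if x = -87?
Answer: 69939769/9409 ≈ 7433.3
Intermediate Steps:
(x + 76/97)² = (-87 + 76/97)² = (-8363/97)² = 69939769/9409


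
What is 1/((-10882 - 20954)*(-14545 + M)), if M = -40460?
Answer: 1/1751139180 ≈ 5.7106e-10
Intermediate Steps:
1/((-10882 - 20954)*(-14545 + M)) = 1/((-10882 - 20954)*(-14545 - 40460)) = 1/(-31836*(-55005)) = 1/1751139180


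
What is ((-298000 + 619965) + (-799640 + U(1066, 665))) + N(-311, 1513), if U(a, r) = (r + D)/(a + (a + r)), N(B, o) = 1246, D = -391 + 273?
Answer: -1332571366/2797 ≈ -4.7643e+5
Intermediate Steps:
D = -118
U(a, r) = (-118 + r)/(r + 2*a) (U(a, r) = (r - 118)/(a + (a + r)) = (-118 + r)/(r + 2*a))
((-298000 + 619965) + (-799640 + U(1066, 665))) + N(-311, 1513) = ((-298000 + 619965) + (-799640 + (-118 + 665)/(665 + 2*1066))) + 1246 = (321965 + (-799640 + 547/(665 + 2132))) + 1246 = (321965 + (-799640 + 547/2797)) + 1246 = (321965 - 2236592533/2797) + 1246 = -1336056428/2797 + 1246 = -1332571366/2797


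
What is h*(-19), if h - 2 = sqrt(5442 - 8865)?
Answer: -38 - 19*I*sqrt(3423) ≈ -38.0 - 1111.6*I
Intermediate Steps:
h = 2 + I*sqrt(3423) (h = 2 + sqrt(5442 - 8865) = 2 + sqrt(-3423) = 2 + I*sqrt(3423) ≈ 2.0 + 58.506*I)
h*(-19) = (2 + I*sqrt(3423))*(-19) = -38 - 19*I*sqrt(3423)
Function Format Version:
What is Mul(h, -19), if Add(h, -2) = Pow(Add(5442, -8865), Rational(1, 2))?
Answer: Add(-38, Mul(-19, I, Pow(3423, Rational(1, 2)))) ≈ Add(-38.000, Mul(-1111.6, I))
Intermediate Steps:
h = Add(2, Mul(I, Pow(3423, Rational(1, 2)))) (h = Add(2, Pow(Add(5442, -8865), Rational(1, 2))) = Add(2, Pow(-3423, Rational(1, 2))) = Add(2, Mul(I, Pow(3423, Rational(1, 2)))) ≈ Add(2.0000, Mul(58.506, I)))
Mul(h, -19) = Mul(Add(2, Mul(I, Pow(3423, Rational(1, 2)))), -19) = Add(-38, Mul(-19, I, Pow(3423, Rational(1, 2))))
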